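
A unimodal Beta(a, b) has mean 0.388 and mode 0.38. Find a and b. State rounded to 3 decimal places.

With s = a+b: μ = a/s and mode = (a−1)/(s−2). Eliminating a = μs,
μs − 1 = m(s−2) ⇒ s(μ−m) = 1−2m ⇒ s = 0.24/0.008 = 30.0000.
So a = μs = 11.640, b = (1−μ)s = 18.360.

a = 11.640, b = 18.360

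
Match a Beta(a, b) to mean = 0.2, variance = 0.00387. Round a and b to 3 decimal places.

a = 8.069, b = 32.275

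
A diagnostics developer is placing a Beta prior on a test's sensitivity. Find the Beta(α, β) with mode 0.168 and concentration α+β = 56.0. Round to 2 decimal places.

α = 10.07, β = 45.93

Mode = (α−1)/(κ−2) with κ = α+β, so α−1 = 0.168·54.0 = 9.07.
α = 10.07; β = κ − α = 45.93.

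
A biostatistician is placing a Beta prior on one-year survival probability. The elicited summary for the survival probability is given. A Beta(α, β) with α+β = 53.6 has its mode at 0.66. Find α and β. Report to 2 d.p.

α = 35.06, β = 18.54

For α,β>1 the mode is (α−1)/(α+β−2), so α = mode·(κ−2)+1 = 0.66×51.6+1 = 35.06.
And β = (1−mode)·(κ−2)+1 = 0.34×51.6+1 = 18.54.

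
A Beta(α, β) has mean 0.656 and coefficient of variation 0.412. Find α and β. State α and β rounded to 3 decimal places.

Var = (CV·μ)² = (0.412×0.656)² = 0.073047.
α+β = μ(1−μ)/Var − 1 = 0.225664/0.073047 − 1 = 2.0893.
Thus α = 0.656·2.0893 = 1.371 and β = 0.344·2.0893 = 0.719.

α = 1.371, β = 0.719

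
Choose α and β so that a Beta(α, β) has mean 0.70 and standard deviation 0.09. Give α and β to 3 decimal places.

α = 17.448, β = 7.478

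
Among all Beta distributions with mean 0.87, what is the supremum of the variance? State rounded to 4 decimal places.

0.1131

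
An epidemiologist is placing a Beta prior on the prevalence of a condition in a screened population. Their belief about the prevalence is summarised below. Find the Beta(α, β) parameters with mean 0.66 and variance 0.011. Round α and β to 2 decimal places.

By moment matching, α+β = μ(1−μ)/σ² − 1 = (0.66·0.34)/0.011 − 1 = 20.4000 − 1 = 19.4000.
Since α/(α+β) = μ, α = 0.66·19.4000 = 12.80 and β = 0.34·19.4000 = 6.60.

α = 12.80, β = 6.60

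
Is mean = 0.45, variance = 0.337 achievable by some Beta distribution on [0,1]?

No

The Beta variance bound is σ² < μ(1−μ).
Here μ(1−μ) = 0.45×0.55 = 0.2475, and 0.337 ≥ 0.2475.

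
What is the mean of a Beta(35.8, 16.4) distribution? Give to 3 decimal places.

0.686

E[X] = α/(α+β) = 35.8/52.2 = 0.686.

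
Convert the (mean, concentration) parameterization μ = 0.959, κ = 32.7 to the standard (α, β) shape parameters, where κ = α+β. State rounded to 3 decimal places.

Split κ in proportion μ : (1−μ): α = 0.959·32.7 = 31.359, β = 32.7 − 31.359 = 1.341.

α = 31.359, β = 1.341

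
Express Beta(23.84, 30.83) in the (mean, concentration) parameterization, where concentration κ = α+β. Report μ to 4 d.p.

μ = 0.4361, κ = 54.67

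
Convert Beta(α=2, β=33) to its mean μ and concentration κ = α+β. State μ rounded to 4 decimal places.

μ = 0.0571, κ = 35

κ = α+β = 2+33 = 35; μ = α/κ = 2/35 = 0.0571.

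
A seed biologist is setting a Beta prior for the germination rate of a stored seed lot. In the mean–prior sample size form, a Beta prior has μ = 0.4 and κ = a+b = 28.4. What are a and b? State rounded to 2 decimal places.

Split κ in proportion μ : (1−μ): a = 0.4·28.4 = 11.36, b = 28.4 − 11.36 = 17.04.

a = 11.36, b = 17.04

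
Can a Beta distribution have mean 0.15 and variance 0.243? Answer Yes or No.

The Beta variance bound is σ² < μ(1−μ).
Here μ(1−μ) = 0.15×0.85 = 0.1275, and 0.243 ≥ 0.1275.

No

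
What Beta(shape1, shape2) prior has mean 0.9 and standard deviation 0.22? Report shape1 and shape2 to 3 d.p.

σ² = 0.22² = 0.0484.
With s = shape1+shape2, Var = μ(1−μ)/(s+1), so s+1 = (0.9×0.1)/0.0484 = 1.8595 and s = 0.8595.
shape1 = μs = 0.774, shape2 = (1−μ)s = 0.086.

shape1 = 0.774, shape2 = 0.086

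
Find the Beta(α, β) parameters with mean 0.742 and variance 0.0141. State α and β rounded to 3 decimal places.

Write ν = α+β; then α = μν and Var = μ(1−μ)/(ν+1).
ν = μ(1−μ)/Var − 1 = 0.191436/0.0141 − 1 = 12.5770.
α = 0.742·12.5770 = 9.332, β = 0.258·12.5770 = 3.245.

α = 9.332, β = 3.245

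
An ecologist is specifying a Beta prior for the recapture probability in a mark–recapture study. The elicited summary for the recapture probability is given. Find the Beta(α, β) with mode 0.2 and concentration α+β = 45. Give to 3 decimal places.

Since the density peak of Beta(α,β) is at (α−1)/(α+β−2),
α = 1 + 0.2(45−2) = 9.600 and β = 45 − 9.600 = 35.400.

α = 9.600, β = 35.400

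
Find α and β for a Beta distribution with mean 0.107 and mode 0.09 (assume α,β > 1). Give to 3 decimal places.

α = 5.161, β = 43.074

Let s = α+β. Mean gives α = μs = 0.107s; mode gives (α−1)/(s−2) = 0.09.
Substituting: 0.107s − 1 = 0.09(s−2) = 0.09s − 0.18, so 0.017s = 0.82 and s = 48.2353.
Then α = 0.107×48.2353 = 5.161 and β = s−α = 43.074.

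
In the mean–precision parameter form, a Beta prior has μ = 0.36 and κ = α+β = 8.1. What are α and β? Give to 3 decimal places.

α = μκ = 0.36×8.1 = 2.916 and β = (1−μ)κ = 0.64×8.1 = 5.184.

α = 2.916, β = 5.184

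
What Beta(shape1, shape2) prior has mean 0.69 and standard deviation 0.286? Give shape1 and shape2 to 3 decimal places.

shape1 = 1.114, shape2 = 0.501

First σ² = 0.081796. Setting shape1 = μn, shape2 = (1−μ)n with n = shape1+shape2,
μ(1−μ)/(n+1) = 0.081796 ⇒ n+1 = 0.2139/0.081796 = 2.6150 ⇒ n = 1.6150.
Hence shape1 = 0.69×1.6150 = 1.114, shape2 = 0.31×1.6150 = 0.501.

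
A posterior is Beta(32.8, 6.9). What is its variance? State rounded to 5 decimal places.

0.00353

Var = αβ/[(α+β)²(α+β+1)] = (32.8×6.9)/(39.7²×40.7) = 226.32/64146.863 = 0.00353.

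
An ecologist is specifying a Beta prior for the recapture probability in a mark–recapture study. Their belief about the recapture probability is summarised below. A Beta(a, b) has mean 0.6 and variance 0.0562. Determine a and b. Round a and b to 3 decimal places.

By moment matching, a+b = μ(1−μ)/σ² − 1 = (0.6·0.4)/0.0562 − 1 = 4.2705 − 1 = 3.2705.
Since a/(a+b) = μ, a = 0.6·3.2705 = 1.962 and b = 0.4·3.2705 = 1.308.

a = 1.962, b = 1.308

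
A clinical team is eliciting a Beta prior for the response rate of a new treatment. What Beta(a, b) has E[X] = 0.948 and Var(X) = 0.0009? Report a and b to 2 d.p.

Let s = a+b. The Beta variance is μ(1−μ)/(s+1).
So s+1 = μ(1−μ)/σ² = (0.948×0.052)/0.0009 = 0.049296/0.0009 = 54.7733, giving s = 53.7733.
Then a = μs = 0.948×53.7733 = 50.98 and b = (1−μ)s = 0.052×53.7733 = 2.80.

a = 50.98, b = 2.80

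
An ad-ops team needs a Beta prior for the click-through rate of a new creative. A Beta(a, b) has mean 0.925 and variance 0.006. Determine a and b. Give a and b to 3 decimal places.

a = 9.770, b = 0.792

Write ν = a+b; then a = μν and Var = μ(1−μ)/(ν+1).
ν = μ(1−μ)/Var − 1 = 0.069375/0.006 − 1 = 10.5625.
a = 0.925·10.5625 = 9.770, b = 0.075·10.5625 = 0.792.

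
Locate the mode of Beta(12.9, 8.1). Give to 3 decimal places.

The density x^(α−1)(1−x)^(β−1) is maximised at (α−1)/(α+β−2) = 11.9/19.0 = 0.626.

0.626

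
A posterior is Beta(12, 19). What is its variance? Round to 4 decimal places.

0.0074

μ = 12/31 = 0.387097; Var = μ(1−μ)/(α+β+1) = 0.2372529/32 = 0.0074.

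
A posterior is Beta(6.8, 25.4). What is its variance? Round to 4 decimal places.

μ = 6.8/32.2 = 0.211180; Var = μ(1−μ)/(α+β+1) = 0.1665831/33.2 = 0.0050.

0.0050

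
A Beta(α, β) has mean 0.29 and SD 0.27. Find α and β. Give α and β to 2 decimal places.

Variance = 0.27² = 0.0729. The moment-matching identity α+β = μ(1−μ)/Var − 1 gives
α+β = 0.2059/0.0729 − 1 = 1.8244, so α = μ·1.8244 = 0.53 and β = (1−μ)·1.8244 = 1.30.

α = 0.53, β = 1.30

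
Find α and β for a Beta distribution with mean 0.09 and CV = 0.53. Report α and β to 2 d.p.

α = 3.15, β = 31.85

Var = (CV·μ)² = (0.53×0.09)² = 0.002275.
α+β = μ(1−μ)/Var − 1 = 0.0819/0.002275 − 1 = 34.9954.
Thus α = 0.09·34.9954 = 3.15 and β = 0.91·34.9954 = 31.85.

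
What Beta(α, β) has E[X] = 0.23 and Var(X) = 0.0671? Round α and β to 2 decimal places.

α = 0.38, β = 1.26

Write ν = α+β; then α = μν and Var = μ(1−μ)/(ν+1).
ν = μ(1−μ)/Var − 1 = 0.1771/0.0671 − 1 = 1.6393.
α = 0.23·1.6393 = 0.38, β = 0.77·1.6393 = 1.26.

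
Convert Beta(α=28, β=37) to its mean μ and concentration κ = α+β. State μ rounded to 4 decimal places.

μ = 0.4308, κ = 65

κ = α+β = 28+37 = 65; μ = α/κ = 28/65 = 0.4308.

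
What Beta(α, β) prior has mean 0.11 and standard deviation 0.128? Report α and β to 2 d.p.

α = 0.55, β = 4.43

First σ² = 0.016384. Setting α = μn, β = (1−μ)n with n = α+β,
μ(1−μ)/(n+1) = 0.016384 ⇒ n+1 = 0.0979/0.016384 = 5.9753 ⇒ n = 4.9753.
Hence α = 0.11×4.9753 = 0.55, β = 0.89×4.9753 = 4.43.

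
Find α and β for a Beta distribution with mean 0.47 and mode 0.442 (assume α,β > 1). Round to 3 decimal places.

α = 1.947, β = 2.196

With s = α+β: μ = α/s and mode = (α−1)/(s−2). Eliminating α = μs,
μs − 1 = m(s−2) ⇒ s(μ−m) = 1−2m ⇒ s = 0.116/0.028 = 4.1429.
So α = μs = 1.947, β = (1−μ)s = 2.196.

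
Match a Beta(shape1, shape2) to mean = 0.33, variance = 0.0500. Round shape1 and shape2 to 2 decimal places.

shape1 = 1.13, shape2 = 2.29

By moment matching, shape1+shape2 = μ(1−μ)/σ² − 1 = (0.33·0.67)/0.0500 − 1 = 4.4220 − 1 = 3.4220.
Since shape1/(shape1+shape2) = μ, shape1 = 0.33·3.4220 = 1.13 and shape2 = 0.67·3.4220 = 2.29.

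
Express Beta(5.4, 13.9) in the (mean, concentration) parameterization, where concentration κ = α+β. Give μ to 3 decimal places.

κ = α+β = 5.4+13.9 = 19.3; μ = α/κ = 5.4/19.3 = 0.280.

μ = 0.280, κ = 19.3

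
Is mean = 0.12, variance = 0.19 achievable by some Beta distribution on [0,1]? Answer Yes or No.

No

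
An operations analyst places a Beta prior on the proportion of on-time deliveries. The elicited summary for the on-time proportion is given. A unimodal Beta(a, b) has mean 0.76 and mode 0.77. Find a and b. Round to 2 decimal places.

a = 41.04, b = 12.96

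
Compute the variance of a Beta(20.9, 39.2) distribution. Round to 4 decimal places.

μ = 20.9/60.1 = 0.347754; Var = μ(1−μ)/(α+β+1) = 0.2268211/61.1 = 0.0037.

0.0037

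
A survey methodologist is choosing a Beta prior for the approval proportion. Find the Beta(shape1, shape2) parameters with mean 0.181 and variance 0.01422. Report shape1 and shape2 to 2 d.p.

shape1 = 1.71, shape2 = 7.72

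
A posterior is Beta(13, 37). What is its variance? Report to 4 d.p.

0.0038

μ = 13/50 = 0.260000; Var = μ(1−μ)/(α+β+1) = 0.1924000/51 = 0.0038.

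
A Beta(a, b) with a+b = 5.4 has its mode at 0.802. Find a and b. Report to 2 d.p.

a = 3.73, b = 1.67

Since the density peak of Beta(a,b) is at (a−1)/(a+b−2),
a = 1 + 0.802(5.4−2) = 3.73 and b = 5.4 − 3.73 = 1.67.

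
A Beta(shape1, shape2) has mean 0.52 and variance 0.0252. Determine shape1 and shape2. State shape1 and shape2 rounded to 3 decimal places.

Write ν = shape1+shape2; then shape1 = μν and Var = μ(1−μ)/(ν+1).
ν = μ(1−μ)/Var − 1 = 0.2496/0.0252 − 1 = 8.9048.
shape1 = 0.52·8.9048 = 4.630, shape2 = 0.48·8.9048 = 4.274.

shape1 = 4.630, shape2 = 4.274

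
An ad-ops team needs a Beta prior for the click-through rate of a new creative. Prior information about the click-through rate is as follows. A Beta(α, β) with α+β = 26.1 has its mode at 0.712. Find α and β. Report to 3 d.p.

α = 18.159, β = 7.941

Since the density peak of Beta(α,β) is at (α−1)/(α+β−2),
α = 1 + 0.712(26.1−2) = 18.159 and β = 26.1 − 18.159 = 7.941.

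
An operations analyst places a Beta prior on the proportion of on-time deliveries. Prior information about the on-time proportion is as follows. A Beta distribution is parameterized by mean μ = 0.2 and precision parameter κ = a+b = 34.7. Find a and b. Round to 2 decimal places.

Split κ in proportion μ : (1−μ): a = 0.2·34.7 = 6.94, b = 34.7 − 6.94 = 27.76.

a = 6.94, b = 27.76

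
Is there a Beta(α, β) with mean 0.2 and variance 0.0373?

For any Beta, Var(X) < E[X]·(1−E[X]).
Here μ(1−μ) = 0.2×0.8 = 0.16, and 0.0373 < 0.16.

Yes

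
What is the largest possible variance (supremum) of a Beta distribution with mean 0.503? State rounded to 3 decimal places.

For fixed mean μ the Beta variance is μ(1−μ)/(α+β+1), increasing as α+β decreases.
Its least upper bound (not attained) is μ(1−μ) = 0.503·0.497 = 0.250.

0.250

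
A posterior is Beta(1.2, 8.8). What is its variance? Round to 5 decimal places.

0.00960

Var = αβ/[(α+β)²(α+β+1)] = (1.2×8.8)/(10.0²×11.0) = 10.56/1100.000 = 0.00960.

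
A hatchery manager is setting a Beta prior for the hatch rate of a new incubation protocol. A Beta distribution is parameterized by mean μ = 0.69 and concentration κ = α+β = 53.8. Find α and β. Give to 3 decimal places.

α = 37.122, β = 16.678

α = μκ = 0.69×53.8 = 37.122 and β = (1−μ)κ = 0.31×53.8 = 16.678.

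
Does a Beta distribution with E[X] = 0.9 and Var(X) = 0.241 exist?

No

The Beta variance bound is σ² < μ(1−μ).
Here μ(1−μ) = 0.9×0.1 = 0.09, and 0.241 ≥ 0.09.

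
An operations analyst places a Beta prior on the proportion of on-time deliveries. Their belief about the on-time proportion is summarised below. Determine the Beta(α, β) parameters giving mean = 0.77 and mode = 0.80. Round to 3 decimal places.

α = 15.400, β = 4.600

Let s = α+β. Mean gives α = μs = 0.77s; mode gives (α−1)/(s−2) = 0.80.
Substituting: 0.77s − 1 = 0.80(s−2) = 0.80s − 1.60, so -0.03s = -0.60 and s = 20.0000.
Then α = 0.77×20.0000 = 15.400 and β = s−α = 4.600.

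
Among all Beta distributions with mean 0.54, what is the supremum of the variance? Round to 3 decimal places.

Var = μ(1−μ)/(α+β+1), which approaches μ(1−μ) as α+β → 0.
So the supremum is μ(1−μ) = 0.54×0.46 = 0.248.

0.248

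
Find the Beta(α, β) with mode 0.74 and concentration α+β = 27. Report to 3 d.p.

α = 19.500, β = 7.500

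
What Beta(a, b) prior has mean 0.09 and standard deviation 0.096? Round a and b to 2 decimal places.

a = 0.71, b = 7.18

Variance = 0.096² = 0.009216. The moment-matching identity a+b = μ(1−μ)/Var − 1 gives
a+b = 0.0819/0.009216 − 1 = 7.8867, so a = μ·7.8867 = 0.71 and b = (1−μ)·7.8867 = 7.18.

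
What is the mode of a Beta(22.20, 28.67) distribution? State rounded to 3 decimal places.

With α,β > 1, mode = (α−1)/(α+β−2) = 21.20/48.87 = 0.434.

0.434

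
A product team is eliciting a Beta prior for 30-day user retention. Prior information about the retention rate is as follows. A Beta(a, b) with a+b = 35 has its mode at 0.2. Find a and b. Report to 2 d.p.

Since the density peak of Beta(a,b) is at (a−1)/(a+b−2),
a = 1 + 0.2(35−2) = 7.60 and b = 35 − 7.60 = 27.40.

a = 7.60, b = 27.40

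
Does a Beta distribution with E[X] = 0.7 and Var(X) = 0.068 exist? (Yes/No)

Yes

A Beta with mean μ has variance μ(1−μ)/(α+β+1) < μ(1−μ).
Here μ(1−μ) = 0.7×0.3 = 0.21, and 0.068 < 0.21.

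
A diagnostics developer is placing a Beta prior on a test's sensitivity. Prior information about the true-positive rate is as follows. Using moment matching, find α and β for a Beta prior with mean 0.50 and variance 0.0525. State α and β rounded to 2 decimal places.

Write ν = α+β; then α = μν and Var = μ(1−μ)/(ν+1).
ν = μ(1−μ)/Var − 1 = 0.2500/0.0525 − 1 = 3.7619.
α = 0.50·3.7619 = 1.88, β = 0.50·3.7619 = 1.88.

α = 1.88, β = 1.88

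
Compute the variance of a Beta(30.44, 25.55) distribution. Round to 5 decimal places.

0.00435

α+β = 55.99 and αβ = 777.7420, so Var = αβ/[(α+β)²(α+β+1)] = 777.7420/178656.816899 = 0.00435.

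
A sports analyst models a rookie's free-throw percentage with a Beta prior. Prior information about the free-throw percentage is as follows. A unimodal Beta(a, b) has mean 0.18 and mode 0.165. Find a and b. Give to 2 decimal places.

With s = a+b: μ = a/s and mode = (a−1)/(s−2). Eliminating a = μs,
μs − 1 = m(s−2) ⇒ s(μ−m) = 1−2m ⇒ s = 0.670/0.015 = 44.6667.
So a = μs = 8.04, b = (1−μ)s = 36.63.

a = 8.04, b = 36.63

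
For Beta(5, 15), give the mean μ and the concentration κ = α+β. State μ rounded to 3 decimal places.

μ = 0.250, κ = 20

κ = α+β = 5+15 = 20; μ = α/κ = 5/20 = 0.250.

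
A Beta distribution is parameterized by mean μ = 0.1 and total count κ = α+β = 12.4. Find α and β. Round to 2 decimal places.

α = 1.24, β = 11.16

α = μκ = 0.1×12.4 = 1.24 and β = (1−μ)κ = 0.9×12.4 = 11.16.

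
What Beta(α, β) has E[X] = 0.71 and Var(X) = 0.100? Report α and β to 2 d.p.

Write ν = α+β; then α = μν and Var = μ(1−μ)/(ν+1).
ν = μ(1−μ)/Var − 1 = 0.2059/0.100 − 1 = 1.0590.
α = 0.71·1.0590 = 0.75, β = 0.29·1.0590 = 0.31.

α = 0.75, β = 0.31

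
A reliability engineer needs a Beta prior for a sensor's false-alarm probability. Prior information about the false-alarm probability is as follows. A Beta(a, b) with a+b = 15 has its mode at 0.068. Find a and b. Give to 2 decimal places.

Since the density peak of Beta(a,b) is at (a−1)/(a+b−2),
a = 1 + 0.068(15−2) = 1.88 and b = 15 − 1.88 = 13.12.

a = 1.88, b = 13.12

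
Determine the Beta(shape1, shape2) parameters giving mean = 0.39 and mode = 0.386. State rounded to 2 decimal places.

Let s = shape1+shape2. Mean gives shape1 = μs = 0.39s; mode gives (shape1−1)/(s−2) = 0.386.
Substituting: 0.39s − 1 = 0.386(s−2) = 0.386s − 0.772, so 0.004s = 0.228 and s = 57.0000.
Then shape1 = 0.39×57.0000 = 22.23 and shape2 = s−shape1 = 34.77.

shape1 = 22.23, shape2 = 34.77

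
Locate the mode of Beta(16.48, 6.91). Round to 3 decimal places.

0.724

With α,β > 1, mode = (α−1)/(α+β−2) = 15.48/21.39 = 0.724.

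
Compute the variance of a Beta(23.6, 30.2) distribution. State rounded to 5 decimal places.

0.00449

μ = 23.6/53.8 = 0.438662; Var = μ(1−μ)/(α+β+1) = 0.2462376/54.8 = 0.00449.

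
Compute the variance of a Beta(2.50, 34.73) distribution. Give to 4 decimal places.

0.0016

μ = 2.50/37.23 = 0.067150; Var = μ(1−μ)/(α+β+1) = 0.0626410/38.23 = 0.0016.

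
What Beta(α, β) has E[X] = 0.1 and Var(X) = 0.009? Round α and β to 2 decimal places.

α = 0.90, β = 8.10

Let s = α+β. The Beta variance is μ(1−μ)/(s+1).
So s+1 = μ(1−μ)/σ² = (0.1×0.9)/0.009 = 0.09/0.009 = 10.0000, giving s = 9.0000.
Then α = μs = 0.1×9.0000 = 0.90 and β = (1−μ)s = 0.9×9.0000 = 8.10.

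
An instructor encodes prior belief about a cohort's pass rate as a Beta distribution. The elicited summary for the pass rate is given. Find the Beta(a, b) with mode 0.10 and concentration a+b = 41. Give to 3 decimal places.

Since the density peak of Beta(a,b) is at (a−1)/(a+b−2),
a = 1 + 0.10(41−2) = 4.900 and b = 41 − 4.900 = 36.100.

a = 4.900, b = 36.100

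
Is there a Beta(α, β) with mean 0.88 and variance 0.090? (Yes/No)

A Beta with mean μ has variance μ(1−μ)/(α+β+1) < μ(1−μ).
Here μ(1−μ) = 0.88×0.12 = 0.1056, and 0.090 < 0.1056.

Yes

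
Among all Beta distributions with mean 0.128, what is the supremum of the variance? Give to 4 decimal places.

0.1116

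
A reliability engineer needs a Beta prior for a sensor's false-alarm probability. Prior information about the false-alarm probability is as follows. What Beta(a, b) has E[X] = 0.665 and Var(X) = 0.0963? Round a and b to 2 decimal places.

a = 0.87, b = 0.44

Write ν = a+b; then a = μν and Var = μ(1−μ)/(ν+1).
ν = μ(1−μ)/Var − 1 = 0.222775/0.0963 − 1 = 1.3133.
a = 0.665·1.3133 = 0.87, b = 0.335·1.3133 = 0.44.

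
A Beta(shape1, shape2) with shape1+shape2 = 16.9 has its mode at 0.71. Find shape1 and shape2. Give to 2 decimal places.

Mode = (shape1−1)/(κ−2) with κ = shape1+shape2, so shape1−1 = 0.71·14.9 = 10.58.
shape1 = 11.58; shape2 = κ − shape1 = 5.32.

shape1 = 11.58, shape2 = 5.32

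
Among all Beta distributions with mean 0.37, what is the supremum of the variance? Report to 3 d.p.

0.233

Var = μ(1−μ)/(α+β+1), which approaches μ(1−μ) as α+β → 0.
So the supremum is μ(1−μ) = 0.37×0.63 = 0.233.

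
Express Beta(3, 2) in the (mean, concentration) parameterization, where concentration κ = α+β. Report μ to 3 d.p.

μ = 0.600, κ = 5

κ = α+β = 3+2 = 5; μ = α/κ = 3/5 = 0.600.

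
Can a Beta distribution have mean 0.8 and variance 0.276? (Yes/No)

No

The Beta variance bound is σ² < μ(1−μ).
Here μ(1−μ) = 0.8×0.2 = 0.16, and 0.276 ≥ 0.16.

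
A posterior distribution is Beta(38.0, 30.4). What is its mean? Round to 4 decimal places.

0.5556

The Beta mean is α/(α+β) = 38.0/(38.0+30.4) = 0.5556.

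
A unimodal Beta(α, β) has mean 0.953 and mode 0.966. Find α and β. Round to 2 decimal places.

Let s = α+β. Mean gives α = μs = 0.953s; mode gives (α−1)/(s−2) = 0.966.
Substituting: 0.953s − 1 = 0.966(s−2) = 0.966s − 1.932, so -0.013s = -0.932 and s = 71.6923.
Then α = 0.953×71.6923 = 68.32 and β = s−α = 3.37.

α = 68.32, β = 3.37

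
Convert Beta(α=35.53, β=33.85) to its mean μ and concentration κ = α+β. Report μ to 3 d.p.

μ = 0.512, κ = 69.38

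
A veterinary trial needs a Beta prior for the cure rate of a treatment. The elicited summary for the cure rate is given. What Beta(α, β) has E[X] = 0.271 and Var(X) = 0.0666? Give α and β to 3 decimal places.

α = 0.533, β = 1.433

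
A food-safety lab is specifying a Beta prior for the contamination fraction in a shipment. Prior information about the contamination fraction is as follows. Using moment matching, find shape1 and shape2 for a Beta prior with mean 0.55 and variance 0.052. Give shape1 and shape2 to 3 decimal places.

shape1 = 2.068, shape2 = 1.692

By moment matching, shape1+shape2 = μ(1−μ)/σ² − 1 = (0.55·0.45)/0.052 − 1 = 4.7596 − 1 = 3.7596.
Since shape1/(shape1+shape2) = μ, shape1 = 0.55·3.7596 = 2.068 and shape2 = 0.45·3.7596 = 1.692.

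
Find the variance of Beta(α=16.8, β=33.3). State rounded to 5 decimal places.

0.00436

Var = αβ/[(α+β)²(α+β+1)] = (16.8×33.3)/(50.1²×51.1) = 559.44/128261.511 = 0.00436.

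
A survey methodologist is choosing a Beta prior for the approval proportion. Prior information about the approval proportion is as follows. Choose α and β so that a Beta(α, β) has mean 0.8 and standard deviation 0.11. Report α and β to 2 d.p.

α = 9.78, β = 2.44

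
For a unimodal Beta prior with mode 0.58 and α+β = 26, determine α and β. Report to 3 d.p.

For α,β>1 the mode is (α−1)/(α+β−2), so α = mode·(κ−2)+1 = 0.58×24+1 = 14.920.
And β = (1−mode)·(κ−2)+1 = 0.42×24+1 = 11.080.

α = 14.920, β = 11.080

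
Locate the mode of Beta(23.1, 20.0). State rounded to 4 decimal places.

0.5377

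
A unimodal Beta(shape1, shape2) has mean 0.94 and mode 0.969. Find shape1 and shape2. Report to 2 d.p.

With s = shape1+shape2: μ = shape1/s and mode = (shape1−1)/(s−2). Eliminating shape1 = μs,
μs − 1 = m(s−2) ⇒ s(μ−m) = 1−2m ⇒ s = -0.938/-0.029 = 32.3448.
So shape1 = μs = 30.40, shape2 = (1−μ)s = 1.94.

shape1 = 30.40, shape2 = 1.94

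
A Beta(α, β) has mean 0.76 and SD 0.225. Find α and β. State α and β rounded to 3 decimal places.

σ² = 0.225² = 0.050625.
With s = α+β, Var = μ(1−μ)/(s+1), so s+1 = (0.76×0.24)/0.050625 = 3.6030 and s = 2.6030.
α = μs = 1.978, β = (1−μ)s = 0.625.

α = 1.978, β = 0.625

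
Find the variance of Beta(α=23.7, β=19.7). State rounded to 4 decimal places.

μ = 23.7/43.4 = 0.546083; Var = μ(1−μ)/(α+β+1) = 0.2478764/44.4 = 0.0056.

0.0056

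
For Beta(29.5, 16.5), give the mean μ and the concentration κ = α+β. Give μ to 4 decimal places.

μ = 0.6413, κ = 46.0

κ = α+β = 29.5+16.5 = 46.0; μ = α/κ = 29.5/46.0 = 0.6413.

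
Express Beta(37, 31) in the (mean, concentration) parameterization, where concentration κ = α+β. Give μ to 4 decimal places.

μ = 0.5441, κ = 68

κ = α+β = 37+31 = 68; μ = α/κ = 37/68 = 0.5441.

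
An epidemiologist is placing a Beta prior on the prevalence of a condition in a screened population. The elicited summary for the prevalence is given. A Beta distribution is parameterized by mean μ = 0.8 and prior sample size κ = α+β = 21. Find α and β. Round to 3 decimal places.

α = μκ = 0.8×21 = 16.800 and β = (1−μ)κ = 0.2×21 = 4.200.

α = 16.800, β = 4.200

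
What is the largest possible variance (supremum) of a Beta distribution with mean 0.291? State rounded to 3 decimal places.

Var = μ(1−μ)/(α+β+1), which approaches μ(1−μ) as α+β → 0.
So the supremum is μ(1−μ) = 0.291×0.709 = 0.206.

0.206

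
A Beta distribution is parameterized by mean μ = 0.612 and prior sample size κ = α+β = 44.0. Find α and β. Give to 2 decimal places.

Split κ in proportion μ : (1−μ): α = 0.612·44.0 = 26.93, β = 44.0 − 26.93 = 17.07.

α = 26.93, β = 17.07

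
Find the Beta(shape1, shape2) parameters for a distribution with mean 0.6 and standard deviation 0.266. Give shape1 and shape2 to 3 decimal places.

σ² = 0.266² = 0.070756.
With s = shape1+shape2, Var = μ(1−μ)/(s+1), so s+1 = (0.6×0.4)/0.070756 = 3.3919 and s = 2.3919.
shape1 = μs = 1.435, shape2 = (1−μ)s = 0.957.

shape1 = 1.435, shape2 = 0.957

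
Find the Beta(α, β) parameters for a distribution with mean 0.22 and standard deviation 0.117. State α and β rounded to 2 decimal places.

α = 2.54, β = 9.00

Variance = 0.117² = 0.013689. The moment-matching identity α+β = μ(1−μ)/Var − 1 gives
α+β = 0.1716/0.013689 − 1 = 11.5356, so α = μ·11.5356 = 2.54 and β = (1−μ)·11.5356 = 9.00.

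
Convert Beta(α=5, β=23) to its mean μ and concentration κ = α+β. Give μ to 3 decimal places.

κ = α+β = 5+23 = 28; μ = α/κ = 5/28 = 0.179.

μ = 0.179, κ = 28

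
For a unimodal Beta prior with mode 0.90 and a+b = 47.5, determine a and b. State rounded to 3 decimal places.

Since the density peak of Beta(a,b) is at (a−1)/(a+b−2),
a = 1 + 0.90(47.5−2) = 41.950 and b = 47.5 − 41.950 = 5.550.

a = 41.950, b = 5.550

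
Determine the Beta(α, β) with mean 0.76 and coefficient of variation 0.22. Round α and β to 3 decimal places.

α = 4.199, β = 1.326

Var = (CV·μ)² = (0.22×0.76)² = 0.027956.
α+β = μ(1−μ)/Var − 1 = 0.1824/0.027956 − 1 = 5.5246.
Thus α = 0.76·5.5246 = 4.199 and β = 0.24·5.5246 = 1.326.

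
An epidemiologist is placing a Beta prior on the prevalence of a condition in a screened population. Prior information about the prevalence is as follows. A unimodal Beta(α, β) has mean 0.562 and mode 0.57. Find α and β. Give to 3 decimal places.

α = 9.835, β = 7.665

Let s = α+β. Mean gives α = μs = 0.562s; mode gives (α−1)/(s−2) = 0.57.
Substituting: 0.562s − 1 = 0.57(s−2) = 0.57s − 1.14, so -0.008s = -0.14 and s = 17.5000.
Then α = 0.562×17.5000 = 9.835 and β = s−α = 7.665.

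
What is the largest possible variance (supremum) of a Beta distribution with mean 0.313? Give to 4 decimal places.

For fixed mean μ the Beta variance is μ(1−μ)/(α+β+1), increasing as α+β decreases.
Its least upper bound (not attained) is μ(1−μ) = 0.313·0.687 = 0.2150.

0.2150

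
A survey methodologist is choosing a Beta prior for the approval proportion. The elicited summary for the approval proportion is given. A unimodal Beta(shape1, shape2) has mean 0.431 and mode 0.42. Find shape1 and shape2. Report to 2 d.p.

With s = shape1+shape2: μ = shape1/s and mode = (shape1−1)/(s−2). Eliminating shape1 = μs,
μs − 1 = m(s−2) ⇒ s(μ−m) = 1−2m ⇒ s = 0.16/0.011 = 14.5455.
So shape1 = μs = 6.27, shape2 = (1−μ)s = 8.28.

shape1 = 6.27, shape2 = 8.28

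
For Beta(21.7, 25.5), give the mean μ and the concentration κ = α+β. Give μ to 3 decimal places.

μ = 0.460, κ = 47.2

κ = α+β = 21.7+25.5 = 47.2; μ = α/κ = 21.7/47.2 = 0.460.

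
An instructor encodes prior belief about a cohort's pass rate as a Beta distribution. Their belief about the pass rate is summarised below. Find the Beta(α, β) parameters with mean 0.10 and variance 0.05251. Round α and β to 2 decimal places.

By moment matching, α+β = μ(1−μ)/σ² − 1 = (0.10·0.90)/0.05251 − 1 = 1.7140 − 1 = 0.7140.
Since α/(α+β) = μ, α = 0.10·0.7140 = 0.07 and β = 0.90·0.7140 = 0.64.

α = 0.07, β = 0.64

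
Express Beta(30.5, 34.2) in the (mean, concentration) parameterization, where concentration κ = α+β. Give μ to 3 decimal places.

μ = 0.471, κ = 64.7

κ = α+β = 30.5+34.2 = 64.7; μ = α/κ = 30.5/64.7 = 0.471.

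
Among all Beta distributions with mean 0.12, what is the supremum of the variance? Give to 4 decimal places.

Var = μ(1−μ)/(α+β+1), which approaches μ(1−μ) as α+β → 0.
So the supremum is μ(1−μ) = 0.12×0.88 = 0.1056.

0.1056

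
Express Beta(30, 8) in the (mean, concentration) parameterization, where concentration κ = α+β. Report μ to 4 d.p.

μ = 0.7895, κ = 38

κ = α+β = 30+8 = 38; μ = α/κ = 30/38 = 0.7895.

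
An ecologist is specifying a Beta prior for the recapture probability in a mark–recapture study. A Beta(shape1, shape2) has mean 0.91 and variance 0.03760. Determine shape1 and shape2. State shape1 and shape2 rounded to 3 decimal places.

Let s = shape1+shape2. The Beta variance is μ(1−μ)/(s+1).
So s+1 = μ(1−μ)/σ² = (0.91×0.09)/0.03760 = 0.0819/0.03760 = 2.1782, giving s = 1.1782.
Then shape1 = μs = 0.91×1.1782 = 1.072 and shape2 = (1−μ)s = 0.09×1.1782 = 0.106.

shape1 = 1.072, shape2 = 0.106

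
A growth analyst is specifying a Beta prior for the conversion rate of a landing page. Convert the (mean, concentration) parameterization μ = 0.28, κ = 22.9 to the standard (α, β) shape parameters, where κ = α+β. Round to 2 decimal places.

α = μκ = 0.28×22.9 = 6.41 and β = (1−μ)κ = 0.72×22.9 = 16.49.

α = 6.41, β = 16.49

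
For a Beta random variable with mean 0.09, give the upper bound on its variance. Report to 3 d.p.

0.082

Var = μ(1−μ)/(α+β+1), which approaches μ(1−μ) as α+β → 0.
So the supremum is μ(1−μ) = 0.09×0.91 = 0.082.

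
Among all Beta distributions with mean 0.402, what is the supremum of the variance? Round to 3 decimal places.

Var = μ(1−μ)/(α+β+1), which approaches μ(1−μ) as α+β → 0.
So the supremum is μ(1−μ) = 0.402×0.598 = 0.240.

0.240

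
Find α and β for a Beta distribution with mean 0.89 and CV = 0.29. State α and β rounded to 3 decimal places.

σ = CV·μ = 0.29×0.89 = 0.25810, so σ² = 0.066616.
s+1 = μ(1−μ)/σ² = 0.0979/0.066616 = 1.4696, so s = α+β = 0.4696.
α = μs = 0.418, β = (1−μ)s = 0.052.

α = 0.418, β = 0.052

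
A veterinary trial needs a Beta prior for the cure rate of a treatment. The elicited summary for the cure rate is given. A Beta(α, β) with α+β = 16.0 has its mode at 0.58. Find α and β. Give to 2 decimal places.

For α,β>1 the mode is (α−1)/(α+β−2), so α = mode·(κ−2)+1 = 0.58×14.0+1 = 9.12.
And β = (1−mode)·(κ−2)+1 = 0.42×14.0+1 = 6.88.

α = 9.12, β = 6.88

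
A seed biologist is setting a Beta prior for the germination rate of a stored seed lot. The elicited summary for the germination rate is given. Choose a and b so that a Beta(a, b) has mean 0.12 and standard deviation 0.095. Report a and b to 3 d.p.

σ² = 0.095² = 0.009025.
With s = a+b, Var = μ(1−μ)/(s+1), so s+1 = (0.12×0.88)/0.009025 = 11.7008 and s = 10.7008.
a = μs = 1.284, b = (1−μ)s = 9.417.

a = 1.284, b = 9.417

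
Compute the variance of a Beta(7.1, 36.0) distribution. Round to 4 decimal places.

Var = αβ/[(α+β)²(α+β+1)] = (7.1×36.0)/(43.1²×44.1) = 255.60/81920.601 = 0.0031.

0.0031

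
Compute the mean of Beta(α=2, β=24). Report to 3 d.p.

E[X] = α/(α+β) = 2/26 = 0.077.

0.077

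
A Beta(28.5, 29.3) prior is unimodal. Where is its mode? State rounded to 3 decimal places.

The density x^(α−1)(1−x)^(β−1) is maximised at (α−1)/(α+β−2) = 27.5/55.8 = 0.493.

0.493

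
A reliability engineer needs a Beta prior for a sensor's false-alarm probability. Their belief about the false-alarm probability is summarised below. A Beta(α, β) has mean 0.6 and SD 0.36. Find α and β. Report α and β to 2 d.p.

α = 0.51, β = 0.34

Variance = 0.36² = 0.1296. The moment-matching identity α+β = μ(1−μ)/Var − 1 gives
α+β = 0.24/0.1296 − 1 = 0.8519, so α = μ·0.8519 = 0.51 and β = (1−μ)·0.8519 = 0.34.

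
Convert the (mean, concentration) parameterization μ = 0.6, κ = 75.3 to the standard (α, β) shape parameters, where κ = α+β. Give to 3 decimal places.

α = 45.180, β = 30.120

α = μκ = 0.6×75.3 = 45.180 and β = (1−μ)κ = 0.4×75.3 = 30.120.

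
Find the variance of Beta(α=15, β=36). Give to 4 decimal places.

μ = 15/51 = 0.294118; Var = μ(1−μ)/(α+β+1) = 0.2076125/52 = 0.0040.

0.0040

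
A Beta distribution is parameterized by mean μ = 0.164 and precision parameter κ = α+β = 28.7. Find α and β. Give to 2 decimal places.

α = μκ = 0.164×28.7 = 4.71 and β = (1−μ)κ = 0.836×28.7 = 23.99.

α = 4.71, β = 23.99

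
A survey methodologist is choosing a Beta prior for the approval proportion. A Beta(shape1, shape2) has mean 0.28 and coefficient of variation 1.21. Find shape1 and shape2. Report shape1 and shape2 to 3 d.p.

shape1 = 0.212, shape2 = 0.545

σ = CV·μ = 1.21×0.28 = 0.33880, so σ² = 0.114785.
s+1 = μ(1−μ)/σ² = 0.2016/0.114785 = 1.7563, so s = shape1+shape2 = 0.7563.
shape1 = μs = 0.212, shape2 = (1−μ)s = 0.545.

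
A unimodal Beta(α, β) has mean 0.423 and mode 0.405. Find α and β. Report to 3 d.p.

With s = α+β: μ = α/s and mode = (α−1)/(s−2). Eliminating α = μs,
μs − 1 = m(s−2) ⇒ s(μ−m) = 1−2m ⇒ s = 0.190/0.018 = 10.5556.
So α = μs = 4.465, β = (1−μ)s = 6.091.

α = 4.465, β = 6.091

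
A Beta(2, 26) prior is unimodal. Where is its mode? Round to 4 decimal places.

The density x^(α−1)(1−x)^(β−1) is maximised at (α−1)/(α+β−2) = 1/26 = 0.0385.

0.0385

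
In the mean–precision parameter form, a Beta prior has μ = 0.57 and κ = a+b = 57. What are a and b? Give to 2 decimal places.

a = μκ = 0.57×57 = 32.49 and b = (1−μ)κ = 0.43×57 = 24.51.

a = 32.49, b = 24.51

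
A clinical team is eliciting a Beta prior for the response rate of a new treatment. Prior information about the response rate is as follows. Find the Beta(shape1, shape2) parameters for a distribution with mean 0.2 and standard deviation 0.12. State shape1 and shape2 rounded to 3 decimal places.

shape1 = 2.022, shape2 = 8.089

Variance = 0.12² = 0.0144. The moment-matching identity shape1+shape2 = μ(1−μ)/Var − 1 gives
shape1+shape2 = 0.16/0.0144 − 1 = 10.1111, so shape1 = μ·10.1111 = 2.022 and shape2 = (1−μ)·10.1111 = 8.089.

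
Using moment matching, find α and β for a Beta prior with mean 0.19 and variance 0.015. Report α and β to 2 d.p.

Let s = α+β. The Beta variance is μ(1−μ)/(s+1).
So s+1 = μ(1−μ)/σ² = (0.19×0.81)/0.015 = 0.1539/0.015 = 10.2600, giving s = 9.2600.
Then α = μs = 0.19×9.2600 = 1.76 and β = (1−μ)s = 0.81×9.2600 = 7.50.

α = 1.76, β = 7.50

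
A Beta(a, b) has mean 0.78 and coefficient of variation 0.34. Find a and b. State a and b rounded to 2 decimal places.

σ = CV·μ = 0.34×0.78 = 0.26520, so σ² = 0.070331.
s+1 = μ(1−μ)/σ² = 0.1716/0.070331 = 2.4399, so s = a+b = 1.4399.
a = μs = 1.12, b = (1−μ)s = 0.32.

a = 1.12, b = 0.32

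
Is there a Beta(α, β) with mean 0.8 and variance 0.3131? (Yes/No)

A Beta with mean μ has variance μ(1−μ)/(α+β+1) < μ(1−μ).
Here μ(1−μ) = 0.8×0.2 = 0.16, and 0.3131 ≥ 0.16.

No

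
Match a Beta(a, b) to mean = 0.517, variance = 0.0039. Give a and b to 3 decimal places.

Write ν = a+b; then a = μν and Var = μ(1−μ)/(ν+1).
ν = μ(1−μ)/Var − 1 = 0.249711/0.0039 − 1 = 63.0285.
a = 0.517·63.0285 = 32.586, b = 0.483·63.0285 = 30.443.

a = 32.586, b = 30.443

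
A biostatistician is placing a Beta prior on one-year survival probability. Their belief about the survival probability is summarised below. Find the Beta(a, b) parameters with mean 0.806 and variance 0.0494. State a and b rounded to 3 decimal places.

a = 1.745, b = 0.420

Write ν = a+b; then a = μν and Var = μ(1−μ)/(ν+1).
ν = μ(1−μ)/Var − 1 = 0.156364/0.0494 − 1 = 2.1653.
a = 0.806·2.1653 = 1.745, b = 0.194·2.1653 = 0.420.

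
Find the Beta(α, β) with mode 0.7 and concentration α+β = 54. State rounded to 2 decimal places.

Mode = (α−1)/(κ−2) with κ = α+β, so α−1 = 0.7·52 = 36.40.
α = 37.40; β = κ − α = 16.60.

α = 37.40, β = 16.60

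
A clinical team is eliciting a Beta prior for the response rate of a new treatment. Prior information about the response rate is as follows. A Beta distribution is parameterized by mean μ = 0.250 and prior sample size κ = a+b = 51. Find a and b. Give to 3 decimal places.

a = μκ = 0.250×51 = 12.750 and b = (1−μ)κ = 0.750×51 = 38.250.

a = 12.750, b = 38.250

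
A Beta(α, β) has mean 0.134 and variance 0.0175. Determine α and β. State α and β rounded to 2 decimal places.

Let s = α+β. The Beta variance is μ(1−μ)/(s+1).
So s+1 = μ(1−μ)/σ² = (0.134×0.866)/0.0175 = 0.116044/0.0175 = 6.6311, giving s = 5.6311.
Then α = μs = 0.134×5.6311 = 0.75 and β = (1−μ)s = 0.866×5.6311 = 4.88.

α = 0.75, β = 4.88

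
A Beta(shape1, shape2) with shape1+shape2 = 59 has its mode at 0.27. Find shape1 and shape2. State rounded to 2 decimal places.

For shape1,shape2>1 the mode is (shape1−1)/(shape1+shape2−2), so shape1 = mode·(κ−2)+1 = 0.27×57+1 = 16.39.
And shape2 = (1−mode)·(κ−2)+1 = 0.73×57+1 = 42.61.

shape1 = 16.39, shape2 = 42.61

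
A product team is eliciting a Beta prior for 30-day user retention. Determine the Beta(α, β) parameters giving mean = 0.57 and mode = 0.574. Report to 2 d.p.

α = 21.09, β = 15.91

Let s = α+β. Mean gives α = μs = 0.57s; mode gives (α−1)/(s−2) = 0.574.
Substituting: 0.57s − 1 = 0.574(s−2) = 0.574s − 1.148, so -0.004s = -0.148 and s = 37.0000.
Then α = 0.57×37.0000 = 21.09 and β = s−α = 15.91.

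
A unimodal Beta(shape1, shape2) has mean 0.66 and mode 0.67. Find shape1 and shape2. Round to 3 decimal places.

shape1 = 22.440, shape2 = 11.560

With s = shape1+shape2: μ = shape1/s and mode = (shape1−1)/(s−2). Eliminating shape1 = μs,
μs − 1 = m(s−2) ⇒ s(μ−m) = 1−2m ⇒ s = -0.34/-0.01 = 34.0000.
So shape1 = μs = 22.440, shape2 = (1−μ)s = 11.560.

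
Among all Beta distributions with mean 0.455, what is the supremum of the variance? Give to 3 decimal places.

Var = μ(1−μ)/(α+β+1), which approaches μ(1−μ) as α+β → 0.
So the supremum is μ(1−μ) = 0.455×0.545 = 0.248.

0.248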